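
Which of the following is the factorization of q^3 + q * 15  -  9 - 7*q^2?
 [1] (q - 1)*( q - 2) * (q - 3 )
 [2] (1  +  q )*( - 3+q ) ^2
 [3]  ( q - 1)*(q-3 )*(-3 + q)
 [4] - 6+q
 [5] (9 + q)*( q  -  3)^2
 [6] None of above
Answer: 3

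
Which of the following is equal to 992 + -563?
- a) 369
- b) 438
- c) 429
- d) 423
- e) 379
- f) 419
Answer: c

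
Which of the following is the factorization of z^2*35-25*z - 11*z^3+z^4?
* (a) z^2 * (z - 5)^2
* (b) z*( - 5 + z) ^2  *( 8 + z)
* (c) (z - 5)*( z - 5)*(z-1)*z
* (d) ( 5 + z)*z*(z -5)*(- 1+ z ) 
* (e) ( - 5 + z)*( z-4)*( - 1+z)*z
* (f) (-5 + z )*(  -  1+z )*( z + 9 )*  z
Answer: c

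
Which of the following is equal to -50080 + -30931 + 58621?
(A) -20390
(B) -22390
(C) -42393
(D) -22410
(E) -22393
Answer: B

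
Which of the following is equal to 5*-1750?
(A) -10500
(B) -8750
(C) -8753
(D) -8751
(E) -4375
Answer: B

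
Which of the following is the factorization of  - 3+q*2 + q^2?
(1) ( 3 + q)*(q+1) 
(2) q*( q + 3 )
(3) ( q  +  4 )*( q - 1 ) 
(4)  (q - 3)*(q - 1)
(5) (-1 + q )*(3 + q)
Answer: 5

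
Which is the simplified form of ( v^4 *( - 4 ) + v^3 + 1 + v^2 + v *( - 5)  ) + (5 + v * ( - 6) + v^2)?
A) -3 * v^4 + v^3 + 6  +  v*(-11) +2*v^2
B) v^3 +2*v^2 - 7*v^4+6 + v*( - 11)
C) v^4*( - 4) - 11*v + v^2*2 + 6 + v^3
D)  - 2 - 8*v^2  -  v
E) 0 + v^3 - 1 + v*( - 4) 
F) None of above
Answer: C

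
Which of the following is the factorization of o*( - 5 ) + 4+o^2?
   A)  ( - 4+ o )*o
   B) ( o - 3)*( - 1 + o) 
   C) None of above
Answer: C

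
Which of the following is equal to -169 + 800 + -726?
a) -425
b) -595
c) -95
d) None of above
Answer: c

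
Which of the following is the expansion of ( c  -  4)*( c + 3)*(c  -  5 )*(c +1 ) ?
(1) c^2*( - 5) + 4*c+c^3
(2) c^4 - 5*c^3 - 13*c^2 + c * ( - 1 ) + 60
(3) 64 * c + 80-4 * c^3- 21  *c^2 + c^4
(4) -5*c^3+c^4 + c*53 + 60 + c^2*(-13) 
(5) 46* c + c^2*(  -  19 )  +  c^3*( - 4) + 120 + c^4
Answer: 4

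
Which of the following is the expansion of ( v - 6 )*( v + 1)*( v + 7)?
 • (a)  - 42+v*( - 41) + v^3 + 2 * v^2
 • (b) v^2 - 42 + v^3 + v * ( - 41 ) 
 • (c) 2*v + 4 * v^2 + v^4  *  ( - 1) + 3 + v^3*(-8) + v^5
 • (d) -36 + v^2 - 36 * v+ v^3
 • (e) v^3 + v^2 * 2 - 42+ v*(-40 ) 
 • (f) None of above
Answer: a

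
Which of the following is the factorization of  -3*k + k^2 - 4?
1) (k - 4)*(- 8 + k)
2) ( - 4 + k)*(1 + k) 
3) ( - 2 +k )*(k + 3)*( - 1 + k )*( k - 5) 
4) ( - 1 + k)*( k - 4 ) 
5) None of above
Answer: 2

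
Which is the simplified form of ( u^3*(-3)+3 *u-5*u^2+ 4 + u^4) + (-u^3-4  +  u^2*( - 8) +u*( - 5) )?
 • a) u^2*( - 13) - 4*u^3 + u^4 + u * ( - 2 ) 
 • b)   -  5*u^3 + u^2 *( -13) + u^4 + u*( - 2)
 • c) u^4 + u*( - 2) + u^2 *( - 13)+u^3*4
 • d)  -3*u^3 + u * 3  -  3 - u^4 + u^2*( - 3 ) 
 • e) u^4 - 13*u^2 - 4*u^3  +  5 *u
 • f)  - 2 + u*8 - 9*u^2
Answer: a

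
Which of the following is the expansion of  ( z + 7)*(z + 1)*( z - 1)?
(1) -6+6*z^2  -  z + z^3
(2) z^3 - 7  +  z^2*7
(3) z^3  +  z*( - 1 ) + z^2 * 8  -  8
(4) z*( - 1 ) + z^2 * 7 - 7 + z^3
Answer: 4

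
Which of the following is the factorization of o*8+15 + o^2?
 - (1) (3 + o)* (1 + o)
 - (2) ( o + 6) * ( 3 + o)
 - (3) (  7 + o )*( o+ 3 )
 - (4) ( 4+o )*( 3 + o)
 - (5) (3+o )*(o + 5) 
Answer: 5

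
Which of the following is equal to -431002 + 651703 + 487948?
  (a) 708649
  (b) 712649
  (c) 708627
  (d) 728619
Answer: a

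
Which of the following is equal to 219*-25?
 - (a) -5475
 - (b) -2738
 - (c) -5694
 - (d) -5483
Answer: a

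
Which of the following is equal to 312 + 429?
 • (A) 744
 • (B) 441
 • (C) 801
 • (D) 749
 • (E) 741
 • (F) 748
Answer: E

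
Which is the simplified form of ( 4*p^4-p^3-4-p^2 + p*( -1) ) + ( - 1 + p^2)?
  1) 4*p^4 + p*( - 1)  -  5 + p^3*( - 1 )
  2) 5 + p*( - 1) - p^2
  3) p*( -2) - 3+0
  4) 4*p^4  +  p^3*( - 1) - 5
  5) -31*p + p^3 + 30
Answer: 1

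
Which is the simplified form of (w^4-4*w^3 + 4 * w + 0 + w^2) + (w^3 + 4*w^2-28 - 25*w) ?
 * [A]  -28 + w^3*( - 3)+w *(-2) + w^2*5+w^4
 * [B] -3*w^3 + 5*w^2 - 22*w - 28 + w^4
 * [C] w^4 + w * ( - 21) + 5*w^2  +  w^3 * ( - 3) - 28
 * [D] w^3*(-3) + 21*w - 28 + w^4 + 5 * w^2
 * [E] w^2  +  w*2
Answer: C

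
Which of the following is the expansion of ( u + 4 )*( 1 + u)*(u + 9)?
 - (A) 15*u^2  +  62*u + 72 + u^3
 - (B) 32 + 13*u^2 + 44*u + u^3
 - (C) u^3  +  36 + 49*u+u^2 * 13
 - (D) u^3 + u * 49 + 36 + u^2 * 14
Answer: D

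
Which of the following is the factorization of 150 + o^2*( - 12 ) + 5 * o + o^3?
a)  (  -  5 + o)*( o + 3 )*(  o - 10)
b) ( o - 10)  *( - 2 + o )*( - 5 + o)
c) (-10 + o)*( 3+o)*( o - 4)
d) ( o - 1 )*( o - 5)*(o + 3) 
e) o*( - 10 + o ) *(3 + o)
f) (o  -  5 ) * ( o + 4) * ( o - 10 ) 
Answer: a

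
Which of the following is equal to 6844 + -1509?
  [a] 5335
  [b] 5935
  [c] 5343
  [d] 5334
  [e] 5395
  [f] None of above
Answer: a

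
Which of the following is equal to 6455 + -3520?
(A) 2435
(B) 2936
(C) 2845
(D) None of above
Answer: D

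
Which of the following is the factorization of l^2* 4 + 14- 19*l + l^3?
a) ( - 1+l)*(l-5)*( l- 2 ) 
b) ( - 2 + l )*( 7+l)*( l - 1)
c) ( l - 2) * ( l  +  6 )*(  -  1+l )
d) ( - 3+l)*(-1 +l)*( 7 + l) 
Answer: b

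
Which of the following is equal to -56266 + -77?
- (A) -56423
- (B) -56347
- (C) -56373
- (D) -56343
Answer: D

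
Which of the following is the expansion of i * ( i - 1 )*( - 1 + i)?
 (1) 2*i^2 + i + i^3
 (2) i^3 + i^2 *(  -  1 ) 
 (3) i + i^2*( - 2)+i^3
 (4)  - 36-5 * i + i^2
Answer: 3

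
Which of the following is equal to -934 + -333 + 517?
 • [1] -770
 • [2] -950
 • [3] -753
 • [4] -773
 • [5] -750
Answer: 5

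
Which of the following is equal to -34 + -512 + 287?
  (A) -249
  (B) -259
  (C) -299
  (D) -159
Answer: B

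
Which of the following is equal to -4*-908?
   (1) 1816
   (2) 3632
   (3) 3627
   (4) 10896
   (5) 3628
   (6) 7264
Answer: 2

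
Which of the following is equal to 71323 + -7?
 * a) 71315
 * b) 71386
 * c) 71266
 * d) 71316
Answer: d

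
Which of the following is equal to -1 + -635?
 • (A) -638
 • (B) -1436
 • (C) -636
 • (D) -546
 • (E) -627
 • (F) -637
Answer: C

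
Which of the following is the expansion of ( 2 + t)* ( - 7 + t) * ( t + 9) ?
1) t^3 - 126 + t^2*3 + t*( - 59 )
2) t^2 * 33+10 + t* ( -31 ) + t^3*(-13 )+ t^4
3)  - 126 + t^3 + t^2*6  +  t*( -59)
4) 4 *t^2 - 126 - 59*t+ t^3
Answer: 4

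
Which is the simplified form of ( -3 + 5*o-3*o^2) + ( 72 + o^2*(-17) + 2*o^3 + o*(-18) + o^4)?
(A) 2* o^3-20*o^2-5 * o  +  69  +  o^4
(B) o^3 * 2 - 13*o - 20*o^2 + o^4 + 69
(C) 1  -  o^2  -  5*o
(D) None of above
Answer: B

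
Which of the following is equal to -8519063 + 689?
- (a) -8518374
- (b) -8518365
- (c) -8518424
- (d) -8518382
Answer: a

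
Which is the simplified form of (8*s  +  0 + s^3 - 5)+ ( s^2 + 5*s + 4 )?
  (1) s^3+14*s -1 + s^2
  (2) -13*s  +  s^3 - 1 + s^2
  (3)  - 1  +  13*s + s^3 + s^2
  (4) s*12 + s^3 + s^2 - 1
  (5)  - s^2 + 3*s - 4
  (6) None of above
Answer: 3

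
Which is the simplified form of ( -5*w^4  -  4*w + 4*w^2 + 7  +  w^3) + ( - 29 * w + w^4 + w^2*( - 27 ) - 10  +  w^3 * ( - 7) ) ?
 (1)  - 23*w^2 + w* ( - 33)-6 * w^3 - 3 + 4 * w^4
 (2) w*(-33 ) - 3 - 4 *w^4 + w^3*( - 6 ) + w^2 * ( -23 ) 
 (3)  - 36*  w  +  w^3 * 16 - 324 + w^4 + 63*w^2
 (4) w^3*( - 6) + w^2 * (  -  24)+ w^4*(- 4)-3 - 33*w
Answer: 2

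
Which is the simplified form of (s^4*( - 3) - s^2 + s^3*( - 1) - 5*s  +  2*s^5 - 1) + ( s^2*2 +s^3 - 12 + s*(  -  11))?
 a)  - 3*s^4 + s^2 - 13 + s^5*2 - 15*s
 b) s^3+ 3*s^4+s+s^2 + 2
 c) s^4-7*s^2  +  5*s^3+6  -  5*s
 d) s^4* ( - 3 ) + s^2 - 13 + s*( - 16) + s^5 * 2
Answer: d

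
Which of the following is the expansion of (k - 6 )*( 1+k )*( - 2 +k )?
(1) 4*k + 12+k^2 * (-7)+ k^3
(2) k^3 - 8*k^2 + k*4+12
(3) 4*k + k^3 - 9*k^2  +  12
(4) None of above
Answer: 1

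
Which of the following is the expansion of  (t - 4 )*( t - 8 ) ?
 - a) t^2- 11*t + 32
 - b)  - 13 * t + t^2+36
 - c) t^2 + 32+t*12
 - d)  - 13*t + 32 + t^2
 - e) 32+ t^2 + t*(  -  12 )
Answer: e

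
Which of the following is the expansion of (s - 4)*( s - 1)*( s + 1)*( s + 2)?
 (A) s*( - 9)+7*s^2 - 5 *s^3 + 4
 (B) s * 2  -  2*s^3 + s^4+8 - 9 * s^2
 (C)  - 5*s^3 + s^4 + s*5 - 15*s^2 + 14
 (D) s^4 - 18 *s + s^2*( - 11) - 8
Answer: B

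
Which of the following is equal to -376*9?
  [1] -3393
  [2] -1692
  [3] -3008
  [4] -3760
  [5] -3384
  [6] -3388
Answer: 5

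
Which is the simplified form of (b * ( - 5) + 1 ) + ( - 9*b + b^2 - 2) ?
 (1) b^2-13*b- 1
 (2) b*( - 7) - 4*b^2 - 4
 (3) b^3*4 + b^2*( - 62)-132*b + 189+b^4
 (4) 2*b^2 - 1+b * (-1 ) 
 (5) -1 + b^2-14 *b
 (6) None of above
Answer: 5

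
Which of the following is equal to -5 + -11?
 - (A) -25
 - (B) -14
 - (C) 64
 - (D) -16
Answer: D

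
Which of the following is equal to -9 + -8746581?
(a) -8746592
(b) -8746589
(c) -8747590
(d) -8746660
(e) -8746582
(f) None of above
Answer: f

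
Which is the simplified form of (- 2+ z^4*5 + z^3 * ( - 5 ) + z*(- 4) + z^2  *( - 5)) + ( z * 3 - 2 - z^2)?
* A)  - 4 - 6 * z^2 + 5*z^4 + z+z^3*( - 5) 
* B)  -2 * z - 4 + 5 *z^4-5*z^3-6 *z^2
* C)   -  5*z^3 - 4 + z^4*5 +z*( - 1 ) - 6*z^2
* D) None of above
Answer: C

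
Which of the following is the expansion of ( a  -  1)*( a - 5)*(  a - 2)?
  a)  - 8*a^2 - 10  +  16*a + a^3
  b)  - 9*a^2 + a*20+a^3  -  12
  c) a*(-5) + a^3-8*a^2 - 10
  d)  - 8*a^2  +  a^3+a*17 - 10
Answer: d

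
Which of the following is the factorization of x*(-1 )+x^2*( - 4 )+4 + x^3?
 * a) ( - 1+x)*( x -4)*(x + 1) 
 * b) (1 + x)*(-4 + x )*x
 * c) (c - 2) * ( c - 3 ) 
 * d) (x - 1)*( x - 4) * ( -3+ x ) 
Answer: a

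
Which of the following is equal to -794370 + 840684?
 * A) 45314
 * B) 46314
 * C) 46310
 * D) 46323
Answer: B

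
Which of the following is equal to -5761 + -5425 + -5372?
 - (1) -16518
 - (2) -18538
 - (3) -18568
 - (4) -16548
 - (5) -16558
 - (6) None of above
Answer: 5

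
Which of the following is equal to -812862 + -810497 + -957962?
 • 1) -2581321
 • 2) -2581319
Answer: 1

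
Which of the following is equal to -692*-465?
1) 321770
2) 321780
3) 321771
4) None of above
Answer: 2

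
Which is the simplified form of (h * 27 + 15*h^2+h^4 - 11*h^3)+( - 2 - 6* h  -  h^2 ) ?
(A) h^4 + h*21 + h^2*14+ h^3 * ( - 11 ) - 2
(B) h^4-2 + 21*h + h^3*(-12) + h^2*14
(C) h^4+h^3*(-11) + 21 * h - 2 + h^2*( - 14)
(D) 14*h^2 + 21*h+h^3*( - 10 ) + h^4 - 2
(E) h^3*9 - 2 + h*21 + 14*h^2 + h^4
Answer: A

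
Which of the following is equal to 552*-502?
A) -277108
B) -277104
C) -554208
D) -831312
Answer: B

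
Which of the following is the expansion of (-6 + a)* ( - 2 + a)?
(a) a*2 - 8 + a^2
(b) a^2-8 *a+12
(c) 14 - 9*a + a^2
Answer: b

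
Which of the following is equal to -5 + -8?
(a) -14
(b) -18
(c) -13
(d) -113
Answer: c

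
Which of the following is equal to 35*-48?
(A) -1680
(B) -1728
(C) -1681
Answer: A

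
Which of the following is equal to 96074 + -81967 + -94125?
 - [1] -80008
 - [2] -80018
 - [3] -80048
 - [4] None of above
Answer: 2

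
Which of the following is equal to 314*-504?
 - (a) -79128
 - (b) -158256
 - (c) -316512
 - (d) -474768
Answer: b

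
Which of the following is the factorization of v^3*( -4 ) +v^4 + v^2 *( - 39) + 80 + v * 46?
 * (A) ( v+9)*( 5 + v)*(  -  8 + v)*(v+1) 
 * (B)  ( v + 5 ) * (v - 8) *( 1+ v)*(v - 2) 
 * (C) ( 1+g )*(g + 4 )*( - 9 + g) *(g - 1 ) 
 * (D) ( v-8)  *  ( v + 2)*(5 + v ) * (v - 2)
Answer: B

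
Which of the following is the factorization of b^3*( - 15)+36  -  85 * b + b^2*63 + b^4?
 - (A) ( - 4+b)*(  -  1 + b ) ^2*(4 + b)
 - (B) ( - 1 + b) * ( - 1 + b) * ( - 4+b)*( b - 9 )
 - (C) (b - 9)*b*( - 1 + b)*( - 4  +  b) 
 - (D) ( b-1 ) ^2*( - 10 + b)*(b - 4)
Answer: B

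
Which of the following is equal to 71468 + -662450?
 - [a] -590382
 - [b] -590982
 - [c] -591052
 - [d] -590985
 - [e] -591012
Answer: b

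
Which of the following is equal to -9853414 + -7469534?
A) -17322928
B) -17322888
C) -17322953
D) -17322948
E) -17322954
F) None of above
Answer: D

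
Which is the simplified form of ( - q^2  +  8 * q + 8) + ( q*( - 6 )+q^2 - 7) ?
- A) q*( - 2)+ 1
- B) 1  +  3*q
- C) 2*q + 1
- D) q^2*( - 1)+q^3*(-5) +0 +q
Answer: C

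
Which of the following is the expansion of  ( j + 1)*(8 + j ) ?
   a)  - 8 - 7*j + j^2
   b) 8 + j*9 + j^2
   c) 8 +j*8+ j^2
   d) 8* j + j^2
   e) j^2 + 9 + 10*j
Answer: b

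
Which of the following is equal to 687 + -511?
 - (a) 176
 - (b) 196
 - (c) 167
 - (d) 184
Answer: a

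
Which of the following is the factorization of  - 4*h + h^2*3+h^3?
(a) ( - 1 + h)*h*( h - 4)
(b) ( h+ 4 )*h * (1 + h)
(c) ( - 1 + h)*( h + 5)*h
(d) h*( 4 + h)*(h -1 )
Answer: d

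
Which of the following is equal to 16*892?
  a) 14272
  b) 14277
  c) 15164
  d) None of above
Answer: a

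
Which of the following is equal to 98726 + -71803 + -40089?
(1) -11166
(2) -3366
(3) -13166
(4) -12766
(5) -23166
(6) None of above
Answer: 3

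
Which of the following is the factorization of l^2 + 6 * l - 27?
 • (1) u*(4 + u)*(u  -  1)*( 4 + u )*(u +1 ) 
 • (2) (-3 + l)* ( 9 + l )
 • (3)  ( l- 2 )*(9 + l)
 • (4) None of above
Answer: 2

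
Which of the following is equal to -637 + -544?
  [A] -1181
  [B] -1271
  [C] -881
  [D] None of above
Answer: A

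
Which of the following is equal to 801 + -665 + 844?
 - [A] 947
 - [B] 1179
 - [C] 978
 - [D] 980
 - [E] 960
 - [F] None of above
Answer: D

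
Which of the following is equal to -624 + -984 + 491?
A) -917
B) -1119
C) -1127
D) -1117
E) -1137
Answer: D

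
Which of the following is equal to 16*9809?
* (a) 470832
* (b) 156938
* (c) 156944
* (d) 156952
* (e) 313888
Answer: c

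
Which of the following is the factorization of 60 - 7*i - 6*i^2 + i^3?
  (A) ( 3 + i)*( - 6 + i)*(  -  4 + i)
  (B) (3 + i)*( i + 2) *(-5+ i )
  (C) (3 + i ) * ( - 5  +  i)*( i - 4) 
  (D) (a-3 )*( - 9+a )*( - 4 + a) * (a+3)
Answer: C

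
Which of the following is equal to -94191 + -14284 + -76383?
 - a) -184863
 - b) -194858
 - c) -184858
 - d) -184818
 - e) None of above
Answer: c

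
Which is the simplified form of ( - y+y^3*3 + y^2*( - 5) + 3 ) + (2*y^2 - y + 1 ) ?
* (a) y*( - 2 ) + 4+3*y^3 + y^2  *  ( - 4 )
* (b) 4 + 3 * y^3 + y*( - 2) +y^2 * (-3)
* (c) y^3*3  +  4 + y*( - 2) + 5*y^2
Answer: b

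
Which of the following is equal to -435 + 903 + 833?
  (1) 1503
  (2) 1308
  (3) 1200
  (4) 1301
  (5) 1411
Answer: 4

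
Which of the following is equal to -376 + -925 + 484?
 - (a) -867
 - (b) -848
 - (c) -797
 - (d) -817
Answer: d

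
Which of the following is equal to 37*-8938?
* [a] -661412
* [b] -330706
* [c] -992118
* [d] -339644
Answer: b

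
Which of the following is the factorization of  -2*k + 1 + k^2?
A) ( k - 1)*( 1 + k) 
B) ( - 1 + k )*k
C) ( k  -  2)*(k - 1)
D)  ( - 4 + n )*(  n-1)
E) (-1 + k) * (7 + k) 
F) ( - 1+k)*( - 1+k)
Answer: F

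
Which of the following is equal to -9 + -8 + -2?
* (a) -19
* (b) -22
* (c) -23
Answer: a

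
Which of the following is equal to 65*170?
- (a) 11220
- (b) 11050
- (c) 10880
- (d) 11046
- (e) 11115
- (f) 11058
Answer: b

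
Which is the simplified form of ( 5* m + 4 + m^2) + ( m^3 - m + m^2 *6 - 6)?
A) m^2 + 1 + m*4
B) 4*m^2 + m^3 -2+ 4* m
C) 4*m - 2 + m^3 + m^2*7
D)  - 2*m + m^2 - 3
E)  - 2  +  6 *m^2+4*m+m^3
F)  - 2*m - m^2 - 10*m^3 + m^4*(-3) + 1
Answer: C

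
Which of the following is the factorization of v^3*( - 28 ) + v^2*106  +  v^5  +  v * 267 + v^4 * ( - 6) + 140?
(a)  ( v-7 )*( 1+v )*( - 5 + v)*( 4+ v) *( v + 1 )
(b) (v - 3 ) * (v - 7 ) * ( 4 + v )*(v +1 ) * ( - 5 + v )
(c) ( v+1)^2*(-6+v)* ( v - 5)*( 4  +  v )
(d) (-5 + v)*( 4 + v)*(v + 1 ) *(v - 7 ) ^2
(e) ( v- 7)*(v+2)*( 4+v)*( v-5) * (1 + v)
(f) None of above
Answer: a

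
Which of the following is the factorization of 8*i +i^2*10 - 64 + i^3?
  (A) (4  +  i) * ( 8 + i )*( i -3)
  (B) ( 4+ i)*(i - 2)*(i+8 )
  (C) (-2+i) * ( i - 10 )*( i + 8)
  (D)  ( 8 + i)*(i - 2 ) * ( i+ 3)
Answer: B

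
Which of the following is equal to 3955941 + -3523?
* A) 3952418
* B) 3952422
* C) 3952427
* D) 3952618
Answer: A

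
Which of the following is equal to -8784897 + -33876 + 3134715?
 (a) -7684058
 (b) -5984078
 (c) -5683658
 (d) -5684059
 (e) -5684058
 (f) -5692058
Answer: e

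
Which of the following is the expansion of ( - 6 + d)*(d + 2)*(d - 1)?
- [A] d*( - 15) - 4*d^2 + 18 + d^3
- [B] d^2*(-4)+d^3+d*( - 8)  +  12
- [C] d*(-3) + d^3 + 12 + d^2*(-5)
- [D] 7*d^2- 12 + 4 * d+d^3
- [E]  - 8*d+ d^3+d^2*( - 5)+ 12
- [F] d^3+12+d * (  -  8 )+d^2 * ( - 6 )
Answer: E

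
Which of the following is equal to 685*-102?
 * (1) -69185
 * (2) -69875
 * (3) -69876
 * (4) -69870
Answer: 4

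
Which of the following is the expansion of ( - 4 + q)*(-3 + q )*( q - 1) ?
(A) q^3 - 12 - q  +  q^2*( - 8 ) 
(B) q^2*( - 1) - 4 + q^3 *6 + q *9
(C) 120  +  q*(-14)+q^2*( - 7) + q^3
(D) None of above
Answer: D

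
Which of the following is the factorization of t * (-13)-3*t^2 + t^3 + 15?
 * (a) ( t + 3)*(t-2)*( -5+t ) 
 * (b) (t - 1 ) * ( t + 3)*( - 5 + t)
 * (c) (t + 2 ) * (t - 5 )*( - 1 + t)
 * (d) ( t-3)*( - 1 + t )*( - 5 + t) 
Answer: b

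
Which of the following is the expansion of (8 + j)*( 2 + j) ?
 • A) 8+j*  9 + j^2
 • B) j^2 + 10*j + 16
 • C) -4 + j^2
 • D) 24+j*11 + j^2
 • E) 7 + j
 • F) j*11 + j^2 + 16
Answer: B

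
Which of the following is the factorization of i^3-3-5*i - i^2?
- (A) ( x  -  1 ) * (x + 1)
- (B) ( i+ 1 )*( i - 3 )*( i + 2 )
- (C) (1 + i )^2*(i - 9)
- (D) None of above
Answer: D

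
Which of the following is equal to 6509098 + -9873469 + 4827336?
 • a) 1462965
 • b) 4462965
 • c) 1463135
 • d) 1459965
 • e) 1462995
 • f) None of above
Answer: a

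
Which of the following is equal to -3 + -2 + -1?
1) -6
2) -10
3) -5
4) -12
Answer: 1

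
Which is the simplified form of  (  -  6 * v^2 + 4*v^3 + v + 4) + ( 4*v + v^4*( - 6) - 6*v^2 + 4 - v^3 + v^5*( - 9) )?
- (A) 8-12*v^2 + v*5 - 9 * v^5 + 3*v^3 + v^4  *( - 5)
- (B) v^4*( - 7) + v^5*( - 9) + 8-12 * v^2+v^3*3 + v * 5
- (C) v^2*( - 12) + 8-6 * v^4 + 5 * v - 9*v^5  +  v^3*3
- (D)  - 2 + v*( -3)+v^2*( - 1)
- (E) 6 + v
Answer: C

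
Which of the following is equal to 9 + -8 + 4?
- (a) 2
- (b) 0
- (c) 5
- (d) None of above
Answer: c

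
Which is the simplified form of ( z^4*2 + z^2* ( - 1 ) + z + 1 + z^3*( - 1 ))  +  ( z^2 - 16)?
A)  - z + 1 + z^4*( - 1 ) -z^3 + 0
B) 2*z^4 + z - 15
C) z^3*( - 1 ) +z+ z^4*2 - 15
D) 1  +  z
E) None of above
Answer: C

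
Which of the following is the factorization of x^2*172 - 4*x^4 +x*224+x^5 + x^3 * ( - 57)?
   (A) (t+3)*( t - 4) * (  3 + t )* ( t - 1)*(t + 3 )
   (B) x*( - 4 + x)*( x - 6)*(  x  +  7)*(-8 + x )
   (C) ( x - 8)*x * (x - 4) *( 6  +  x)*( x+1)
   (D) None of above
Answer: D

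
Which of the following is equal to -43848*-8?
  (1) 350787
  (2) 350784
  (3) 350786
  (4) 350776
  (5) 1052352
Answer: 2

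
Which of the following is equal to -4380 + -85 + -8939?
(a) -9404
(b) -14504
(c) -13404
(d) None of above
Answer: c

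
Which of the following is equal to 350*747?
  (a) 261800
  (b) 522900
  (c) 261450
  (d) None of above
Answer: c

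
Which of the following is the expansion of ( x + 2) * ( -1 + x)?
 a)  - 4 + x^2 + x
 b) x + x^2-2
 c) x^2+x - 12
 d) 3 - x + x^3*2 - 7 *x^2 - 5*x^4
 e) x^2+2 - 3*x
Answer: b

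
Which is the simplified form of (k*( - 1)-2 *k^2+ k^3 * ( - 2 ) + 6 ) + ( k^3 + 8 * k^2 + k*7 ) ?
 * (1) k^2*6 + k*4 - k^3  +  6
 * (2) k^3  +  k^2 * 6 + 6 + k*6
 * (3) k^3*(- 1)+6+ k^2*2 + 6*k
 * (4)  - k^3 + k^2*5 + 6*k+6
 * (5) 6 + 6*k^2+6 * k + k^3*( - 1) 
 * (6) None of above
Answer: 5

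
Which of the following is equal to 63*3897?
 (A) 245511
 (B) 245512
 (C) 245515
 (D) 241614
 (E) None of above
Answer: A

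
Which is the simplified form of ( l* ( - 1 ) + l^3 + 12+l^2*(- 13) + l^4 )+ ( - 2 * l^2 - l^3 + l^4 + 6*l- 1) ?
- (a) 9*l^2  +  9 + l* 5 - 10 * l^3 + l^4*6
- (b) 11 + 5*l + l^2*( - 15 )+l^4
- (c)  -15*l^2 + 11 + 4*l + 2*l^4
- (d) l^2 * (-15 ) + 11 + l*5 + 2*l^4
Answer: d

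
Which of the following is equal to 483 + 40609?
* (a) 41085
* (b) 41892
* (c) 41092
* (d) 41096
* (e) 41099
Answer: c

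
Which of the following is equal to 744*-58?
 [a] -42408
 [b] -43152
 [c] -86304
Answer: b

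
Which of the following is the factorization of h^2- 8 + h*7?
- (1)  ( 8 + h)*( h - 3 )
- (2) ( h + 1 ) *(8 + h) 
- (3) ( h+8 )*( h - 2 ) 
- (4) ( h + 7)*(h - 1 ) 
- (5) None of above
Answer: 5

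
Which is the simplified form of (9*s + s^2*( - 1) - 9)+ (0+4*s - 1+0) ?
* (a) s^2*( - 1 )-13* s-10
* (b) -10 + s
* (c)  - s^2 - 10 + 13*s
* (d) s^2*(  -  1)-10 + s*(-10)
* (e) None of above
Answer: c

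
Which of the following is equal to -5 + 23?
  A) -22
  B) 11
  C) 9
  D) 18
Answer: D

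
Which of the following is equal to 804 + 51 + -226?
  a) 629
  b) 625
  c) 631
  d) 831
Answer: a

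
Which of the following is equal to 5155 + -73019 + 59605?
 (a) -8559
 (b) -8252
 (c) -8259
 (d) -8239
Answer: c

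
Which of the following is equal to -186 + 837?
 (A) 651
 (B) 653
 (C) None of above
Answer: A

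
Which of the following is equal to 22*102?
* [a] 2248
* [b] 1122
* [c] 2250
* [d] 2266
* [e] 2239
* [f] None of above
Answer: f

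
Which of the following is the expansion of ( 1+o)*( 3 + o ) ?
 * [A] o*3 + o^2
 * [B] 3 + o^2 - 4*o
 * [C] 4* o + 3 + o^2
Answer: C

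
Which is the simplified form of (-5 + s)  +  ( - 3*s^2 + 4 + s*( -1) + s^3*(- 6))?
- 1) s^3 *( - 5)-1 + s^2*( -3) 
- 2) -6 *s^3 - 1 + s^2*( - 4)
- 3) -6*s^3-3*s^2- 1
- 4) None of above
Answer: 3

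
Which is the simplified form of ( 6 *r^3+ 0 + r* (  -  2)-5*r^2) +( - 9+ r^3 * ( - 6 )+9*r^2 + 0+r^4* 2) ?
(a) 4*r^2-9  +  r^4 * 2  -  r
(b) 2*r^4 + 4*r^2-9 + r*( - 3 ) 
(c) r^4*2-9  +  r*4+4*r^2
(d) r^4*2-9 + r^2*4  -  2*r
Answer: d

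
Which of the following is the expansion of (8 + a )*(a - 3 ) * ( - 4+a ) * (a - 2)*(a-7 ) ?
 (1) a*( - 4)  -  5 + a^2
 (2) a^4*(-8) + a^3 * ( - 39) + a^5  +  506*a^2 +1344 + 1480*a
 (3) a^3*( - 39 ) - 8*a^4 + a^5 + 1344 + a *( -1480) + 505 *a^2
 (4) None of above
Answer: 4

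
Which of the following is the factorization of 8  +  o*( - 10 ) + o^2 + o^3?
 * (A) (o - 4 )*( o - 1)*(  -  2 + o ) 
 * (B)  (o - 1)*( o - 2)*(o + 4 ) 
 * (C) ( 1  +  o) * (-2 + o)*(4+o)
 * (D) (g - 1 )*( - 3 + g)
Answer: B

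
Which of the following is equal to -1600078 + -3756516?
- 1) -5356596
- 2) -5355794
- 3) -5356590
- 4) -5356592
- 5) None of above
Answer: 5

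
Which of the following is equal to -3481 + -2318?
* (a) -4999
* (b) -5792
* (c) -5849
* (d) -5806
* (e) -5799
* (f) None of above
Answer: e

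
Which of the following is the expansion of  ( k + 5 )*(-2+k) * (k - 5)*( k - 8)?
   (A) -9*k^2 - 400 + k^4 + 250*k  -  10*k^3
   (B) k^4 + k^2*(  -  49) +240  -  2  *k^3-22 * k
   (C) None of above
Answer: A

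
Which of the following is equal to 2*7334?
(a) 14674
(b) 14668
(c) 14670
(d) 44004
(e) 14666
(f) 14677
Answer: b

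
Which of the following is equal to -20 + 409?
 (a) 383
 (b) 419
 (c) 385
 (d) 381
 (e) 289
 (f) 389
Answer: f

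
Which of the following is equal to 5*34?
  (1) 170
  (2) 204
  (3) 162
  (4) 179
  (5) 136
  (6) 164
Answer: 1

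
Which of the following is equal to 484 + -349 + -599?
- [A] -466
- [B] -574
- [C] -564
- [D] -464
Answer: D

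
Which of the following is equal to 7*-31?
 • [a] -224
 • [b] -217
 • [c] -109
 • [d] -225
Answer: b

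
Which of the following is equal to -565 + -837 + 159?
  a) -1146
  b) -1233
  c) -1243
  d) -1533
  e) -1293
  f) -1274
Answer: c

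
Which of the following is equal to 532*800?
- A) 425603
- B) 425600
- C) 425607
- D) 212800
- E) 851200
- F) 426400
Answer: B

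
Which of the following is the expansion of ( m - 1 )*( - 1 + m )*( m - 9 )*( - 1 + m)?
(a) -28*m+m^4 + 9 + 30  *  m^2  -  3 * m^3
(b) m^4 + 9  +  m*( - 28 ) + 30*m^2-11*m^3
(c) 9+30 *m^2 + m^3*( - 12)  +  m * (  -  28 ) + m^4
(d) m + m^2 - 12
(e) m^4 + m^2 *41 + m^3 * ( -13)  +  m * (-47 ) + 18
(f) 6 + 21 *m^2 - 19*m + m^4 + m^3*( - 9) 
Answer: c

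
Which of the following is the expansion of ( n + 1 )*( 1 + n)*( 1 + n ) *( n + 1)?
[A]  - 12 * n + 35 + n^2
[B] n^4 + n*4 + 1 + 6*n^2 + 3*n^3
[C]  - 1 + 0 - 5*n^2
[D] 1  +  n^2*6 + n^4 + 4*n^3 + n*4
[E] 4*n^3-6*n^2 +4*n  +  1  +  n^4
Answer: D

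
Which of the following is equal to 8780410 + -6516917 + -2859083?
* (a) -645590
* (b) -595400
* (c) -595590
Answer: c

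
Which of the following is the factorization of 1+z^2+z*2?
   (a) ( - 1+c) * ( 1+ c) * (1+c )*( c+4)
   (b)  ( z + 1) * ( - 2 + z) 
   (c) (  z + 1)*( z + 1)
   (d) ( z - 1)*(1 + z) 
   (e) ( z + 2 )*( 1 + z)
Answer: c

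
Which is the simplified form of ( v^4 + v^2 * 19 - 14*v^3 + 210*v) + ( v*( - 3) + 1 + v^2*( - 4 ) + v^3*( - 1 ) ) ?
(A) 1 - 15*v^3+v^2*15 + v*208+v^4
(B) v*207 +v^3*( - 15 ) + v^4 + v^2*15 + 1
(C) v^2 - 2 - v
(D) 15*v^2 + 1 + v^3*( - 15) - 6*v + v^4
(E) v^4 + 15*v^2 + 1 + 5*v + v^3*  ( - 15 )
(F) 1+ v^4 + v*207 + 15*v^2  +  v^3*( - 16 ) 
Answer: B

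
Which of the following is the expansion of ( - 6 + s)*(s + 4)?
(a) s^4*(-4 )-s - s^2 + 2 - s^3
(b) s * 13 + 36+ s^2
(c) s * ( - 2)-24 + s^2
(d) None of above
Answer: c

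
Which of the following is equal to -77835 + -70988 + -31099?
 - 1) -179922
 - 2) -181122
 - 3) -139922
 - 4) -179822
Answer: 1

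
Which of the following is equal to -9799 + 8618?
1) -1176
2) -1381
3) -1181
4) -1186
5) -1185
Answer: 3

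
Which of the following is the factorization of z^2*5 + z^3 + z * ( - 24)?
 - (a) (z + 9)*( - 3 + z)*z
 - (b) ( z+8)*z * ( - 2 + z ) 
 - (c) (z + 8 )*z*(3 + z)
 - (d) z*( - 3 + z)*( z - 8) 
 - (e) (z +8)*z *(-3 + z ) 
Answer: e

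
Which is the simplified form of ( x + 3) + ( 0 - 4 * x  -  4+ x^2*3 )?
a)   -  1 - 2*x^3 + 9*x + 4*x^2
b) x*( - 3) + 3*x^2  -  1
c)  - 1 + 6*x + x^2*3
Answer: b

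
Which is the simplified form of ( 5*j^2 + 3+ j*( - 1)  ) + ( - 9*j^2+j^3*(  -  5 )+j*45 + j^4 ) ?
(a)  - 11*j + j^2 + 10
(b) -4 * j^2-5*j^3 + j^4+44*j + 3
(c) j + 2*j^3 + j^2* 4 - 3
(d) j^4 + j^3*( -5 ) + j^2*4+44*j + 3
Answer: b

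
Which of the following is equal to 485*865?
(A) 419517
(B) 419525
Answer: B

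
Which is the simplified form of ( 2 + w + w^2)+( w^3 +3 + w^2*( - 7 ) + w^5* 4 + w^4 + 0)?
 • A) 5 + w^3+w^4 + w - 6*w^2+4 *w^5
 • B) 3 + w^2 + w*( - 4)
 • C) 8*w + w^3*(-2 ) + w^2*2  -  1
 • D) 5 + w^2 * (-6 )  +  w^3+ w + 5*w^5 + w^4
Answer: A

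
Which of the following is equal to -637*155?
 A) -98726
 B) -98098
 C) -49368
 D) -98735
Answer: D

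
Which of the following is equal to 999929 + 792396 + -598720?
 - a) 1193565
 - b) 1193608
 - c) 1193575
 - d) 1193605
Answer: d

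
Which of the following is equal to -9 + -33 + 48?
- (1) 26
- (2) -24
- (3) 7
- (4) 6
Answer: 4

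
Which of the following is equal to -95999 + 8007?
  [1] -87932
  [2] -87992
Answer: 2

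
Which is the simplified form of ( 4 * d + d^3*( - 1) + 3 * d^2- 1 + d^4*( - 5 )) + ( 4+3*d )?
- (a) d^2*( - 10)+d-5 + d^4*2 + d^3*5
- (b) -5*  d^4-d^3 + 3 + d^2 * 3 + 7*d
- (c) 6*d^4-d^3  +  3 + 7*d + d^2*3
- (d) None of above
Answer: b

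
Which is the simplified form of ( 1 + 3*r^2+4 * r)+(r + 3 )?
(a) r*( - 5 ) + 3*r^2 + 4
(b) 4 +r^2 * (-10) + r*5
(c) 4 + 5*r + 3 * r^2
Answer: c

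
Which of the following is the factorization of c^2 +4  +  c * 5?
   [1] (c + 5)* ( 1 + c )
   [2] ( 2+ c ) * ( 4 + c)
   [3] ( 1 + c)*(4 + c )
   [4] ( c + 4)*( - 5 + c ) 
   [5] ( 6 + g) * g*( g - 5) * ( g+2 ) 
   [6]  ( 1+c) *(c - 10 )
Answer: 3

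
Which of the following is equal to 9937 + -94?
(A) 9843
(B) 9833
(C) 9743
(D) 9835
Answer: A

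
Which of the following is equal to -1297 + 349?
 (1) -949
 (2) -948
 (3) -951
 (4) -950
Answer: 2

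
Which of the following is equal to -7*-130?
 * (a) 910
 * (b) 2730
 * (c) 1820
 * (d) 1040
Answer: a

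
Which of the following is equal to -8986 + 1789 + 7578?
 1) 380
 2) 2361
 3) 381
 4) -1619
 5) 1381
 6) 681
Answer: 3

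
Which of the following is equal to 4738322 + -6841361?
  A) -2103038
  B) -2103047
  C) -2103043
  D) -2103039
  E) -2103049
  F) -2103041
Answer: D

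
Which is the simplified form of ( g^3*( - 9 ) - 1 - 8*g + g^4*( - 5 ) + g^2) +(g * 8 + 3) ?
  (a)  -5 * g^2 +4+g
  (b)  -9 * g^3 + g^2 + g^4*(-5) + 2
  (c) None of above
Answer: b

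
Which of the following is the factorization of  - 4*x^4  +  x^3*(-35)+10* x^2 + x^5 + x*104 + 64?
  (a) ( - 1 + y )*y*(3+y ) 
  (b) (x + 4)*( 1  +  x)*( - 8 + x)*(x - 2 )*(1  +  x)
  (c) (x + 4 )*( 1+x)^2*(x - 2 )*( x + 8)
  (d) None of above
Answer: b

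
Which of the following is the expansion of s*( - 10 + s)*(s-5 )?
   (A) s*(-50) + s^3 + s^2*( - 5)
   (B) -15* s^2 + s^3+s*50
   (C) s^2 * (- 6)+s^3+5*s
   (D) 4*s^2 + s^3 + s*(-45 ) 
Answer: B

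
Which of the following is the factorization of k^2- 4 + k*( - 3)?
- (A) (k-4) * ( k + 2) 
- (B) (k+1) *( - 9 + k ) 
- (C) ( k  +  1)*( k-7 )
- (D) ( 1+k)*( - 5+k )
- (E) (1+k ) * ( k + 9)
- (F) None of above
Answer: F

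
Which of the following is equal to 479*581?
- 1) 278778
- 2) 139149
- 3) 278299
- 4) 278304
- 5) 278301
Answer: 3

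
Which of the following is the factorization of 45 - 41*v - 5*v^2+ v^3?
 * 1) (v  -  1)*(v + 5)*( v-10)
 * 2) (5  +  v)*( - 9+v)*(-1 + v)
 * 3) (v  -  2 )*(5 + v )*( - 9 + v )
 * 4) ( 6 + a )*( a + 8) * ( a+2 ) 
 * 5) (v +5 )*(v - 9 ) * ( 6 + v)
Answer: 2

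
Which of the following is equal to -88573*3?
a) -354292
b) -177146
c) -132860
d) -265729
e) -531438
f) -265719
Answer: f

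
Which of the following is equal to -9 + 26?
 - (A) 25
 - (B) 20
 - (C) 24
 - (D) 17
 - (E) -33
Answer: D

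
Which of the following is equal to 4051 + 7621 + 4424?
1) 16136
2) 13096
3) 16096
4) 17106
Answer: 3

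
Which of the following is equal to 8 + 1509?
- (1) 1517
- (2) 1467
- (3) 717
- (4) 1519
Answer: 1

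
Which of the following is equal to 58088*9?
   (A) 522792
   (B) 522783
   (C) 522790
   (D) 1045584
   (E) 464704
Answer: A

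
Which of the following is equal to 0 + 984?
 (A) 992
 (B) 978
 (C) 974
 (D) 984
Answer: D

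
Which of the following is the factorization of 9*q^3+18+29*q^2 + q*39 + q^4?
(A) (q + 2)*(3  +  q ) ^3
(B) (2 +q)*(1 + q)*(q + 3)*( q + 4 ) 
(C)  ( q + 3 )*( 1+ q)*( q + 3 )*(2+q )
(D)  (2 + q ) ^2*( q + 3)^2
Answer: C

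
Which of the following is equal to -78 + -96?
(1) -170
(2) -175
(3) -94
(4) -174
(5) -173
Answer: 4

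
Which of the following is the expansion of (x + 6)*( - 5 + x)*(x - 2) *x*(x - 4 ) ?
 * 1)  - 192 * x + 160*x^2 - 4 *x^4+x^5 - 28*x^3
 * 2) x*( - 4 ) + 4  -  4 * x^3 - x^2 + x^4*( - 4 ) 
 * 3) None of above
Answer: 3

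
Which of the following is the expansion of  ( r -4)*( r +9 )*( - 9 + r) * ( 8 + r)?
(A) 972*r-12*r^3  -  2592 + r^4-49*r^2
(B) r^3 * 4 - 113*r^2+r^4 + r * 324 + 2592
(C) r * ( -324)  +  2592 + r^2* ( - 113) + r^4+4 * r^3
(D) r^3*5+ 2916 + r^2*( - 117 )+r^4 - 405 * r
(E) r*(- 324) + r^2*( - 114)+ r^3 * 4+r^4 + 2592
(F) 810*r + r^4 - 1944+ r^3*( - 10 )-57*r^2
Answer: C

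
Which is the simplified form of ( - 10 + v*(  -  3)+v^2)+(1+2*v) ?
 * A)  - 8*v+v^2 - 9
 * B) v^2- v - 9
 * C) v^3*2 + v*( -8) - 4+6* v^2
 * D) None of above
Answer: B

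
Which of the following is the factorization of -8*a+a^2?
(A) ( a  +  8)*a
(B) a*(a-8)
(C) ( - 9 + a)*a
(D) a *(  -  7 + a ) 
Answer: B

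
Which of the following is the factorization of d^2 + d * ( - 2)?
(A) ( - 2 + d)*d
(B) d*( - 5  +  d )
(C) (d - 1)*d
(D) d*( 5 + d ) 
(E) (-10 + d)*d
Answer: A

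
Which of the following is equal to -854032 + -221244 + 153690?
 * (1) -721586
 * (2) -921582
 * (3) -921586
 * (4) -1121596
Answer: 3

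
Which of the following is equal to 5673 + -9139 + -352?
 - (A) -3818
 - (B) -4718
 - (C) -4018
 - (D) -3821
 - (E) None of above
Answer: A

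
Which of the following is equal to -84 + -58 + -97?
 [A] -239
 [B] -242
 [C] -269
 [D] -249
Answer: A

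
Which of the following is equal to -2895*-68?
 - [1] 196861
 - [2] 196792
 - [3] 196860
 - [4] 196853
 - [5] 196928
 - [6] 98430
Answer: 3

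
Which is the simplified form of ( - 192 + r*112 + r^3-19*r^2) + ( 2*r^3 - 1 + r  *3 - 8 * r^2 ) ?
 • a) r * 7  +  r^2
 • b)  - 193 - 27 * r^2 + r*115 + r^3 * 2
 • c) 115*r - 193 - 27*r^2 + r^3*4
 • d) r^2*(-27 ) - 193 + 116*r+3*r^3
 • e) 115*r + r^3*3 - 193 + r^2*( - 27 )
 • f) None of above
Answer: e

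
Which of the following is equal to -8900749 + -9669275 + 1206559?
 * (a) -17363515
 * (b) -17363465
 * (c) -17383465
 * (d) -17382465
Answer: b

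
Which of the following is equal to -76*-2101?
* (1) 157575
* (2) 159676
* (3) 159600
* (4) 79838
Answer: 2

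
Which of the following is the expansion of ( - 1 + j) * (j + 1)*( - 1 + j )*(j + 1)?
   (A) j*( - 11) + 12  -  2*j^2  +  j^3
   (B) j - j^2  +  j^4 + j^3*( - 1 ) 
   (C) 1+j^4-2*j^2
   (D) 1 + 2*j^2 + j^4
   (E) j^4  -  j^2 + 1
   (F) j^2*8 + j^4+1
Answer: C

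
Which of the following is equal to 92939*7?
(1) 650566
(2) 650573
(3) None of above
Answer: 2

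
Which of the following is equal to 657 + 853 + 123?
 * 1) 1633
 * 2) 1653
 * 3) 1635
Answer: 1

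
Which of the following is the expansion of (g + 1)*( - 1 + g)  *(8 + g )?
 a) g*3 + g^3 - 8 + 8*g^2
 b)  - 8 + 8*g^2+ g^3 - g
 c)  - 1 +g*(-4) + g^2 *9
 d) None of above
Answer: b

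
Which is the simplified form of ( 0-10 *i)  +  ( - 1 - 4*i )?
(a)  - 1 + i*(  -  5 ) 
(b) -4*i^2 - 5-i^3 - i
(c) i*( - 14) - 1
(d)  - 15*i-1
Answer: c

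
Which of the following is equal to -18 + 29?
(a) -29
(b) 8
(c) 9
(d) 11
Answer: d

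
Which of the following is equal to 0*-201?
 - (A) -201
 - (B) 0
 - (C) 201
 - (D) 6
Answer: B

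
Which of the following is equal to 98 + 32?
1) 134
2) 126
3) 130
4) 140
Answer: 3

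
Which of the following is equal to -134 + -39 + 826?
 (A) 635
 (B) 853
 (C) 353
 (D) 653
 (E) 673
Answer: D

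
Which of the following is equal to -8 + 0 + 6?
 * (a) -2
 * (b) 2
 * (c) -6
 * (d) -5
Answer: a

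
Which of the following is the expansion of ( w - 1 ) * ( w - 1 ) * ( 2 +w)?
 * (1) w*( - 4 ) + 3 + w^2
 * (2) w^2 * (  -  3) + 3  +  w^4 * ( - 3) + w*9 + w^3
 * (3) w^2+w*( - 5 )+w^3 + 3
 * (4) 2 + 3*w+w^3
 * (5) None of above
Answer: 5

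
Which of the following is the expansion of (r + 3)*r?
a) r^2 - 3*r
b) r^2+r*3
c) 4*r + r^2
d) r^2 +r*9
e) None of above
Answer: b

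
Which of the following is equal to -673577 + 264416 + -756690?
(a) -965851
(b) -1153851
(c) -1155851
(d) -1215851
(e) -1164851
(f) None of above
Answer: f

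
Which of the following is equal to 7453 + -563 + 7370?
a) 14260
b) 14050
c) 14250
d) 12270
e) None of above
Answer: a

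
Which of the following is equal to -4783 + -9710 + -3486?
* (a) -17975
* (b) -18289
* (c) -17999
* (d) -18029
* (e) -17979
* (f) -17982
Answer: e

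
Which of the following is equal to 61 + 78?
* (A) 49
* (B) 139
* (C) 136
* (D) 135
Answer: B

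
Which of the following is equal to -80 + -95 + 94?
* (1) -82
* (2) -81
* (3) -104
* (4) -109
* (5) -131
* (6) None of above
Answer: 2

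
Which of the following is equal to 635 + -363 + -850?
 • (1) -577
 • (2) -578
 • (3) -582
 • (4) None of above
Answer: 2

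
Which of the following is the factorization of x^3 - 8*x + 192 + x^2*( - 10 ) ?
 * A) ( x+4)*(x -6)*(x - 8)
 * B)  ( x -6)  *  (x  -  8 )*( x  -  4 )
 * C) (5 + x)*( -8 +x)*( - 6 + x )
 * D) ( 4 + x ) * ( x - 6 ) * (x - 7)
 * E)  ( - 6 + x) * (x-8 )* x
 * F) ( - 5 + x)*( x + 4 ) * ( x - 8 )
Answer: A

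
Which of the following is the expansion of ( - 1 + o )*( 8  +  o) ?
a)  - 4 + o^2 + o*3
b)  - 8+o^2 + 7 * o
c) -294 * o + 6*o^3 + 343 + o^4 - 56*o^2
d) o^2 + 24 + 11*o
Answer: b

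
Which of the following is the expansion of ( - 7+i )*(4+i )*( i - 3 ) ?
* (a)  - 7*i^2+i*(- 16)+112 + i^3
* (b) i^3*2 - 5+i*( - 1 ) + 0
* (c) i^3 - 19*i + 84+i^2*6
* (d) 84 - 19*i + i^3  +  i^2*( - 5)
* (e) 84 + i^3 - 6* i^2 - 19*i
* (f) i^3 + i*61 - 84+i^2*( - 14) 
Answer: e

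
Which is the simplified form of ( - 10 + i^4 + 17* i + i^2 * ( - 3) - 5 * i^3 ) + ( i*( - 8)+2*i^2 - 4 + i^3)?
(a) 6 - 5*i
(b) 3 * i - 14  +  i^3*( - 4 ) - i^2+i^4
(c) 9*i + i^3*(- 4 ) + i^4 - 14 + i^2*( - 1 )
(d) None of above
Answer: c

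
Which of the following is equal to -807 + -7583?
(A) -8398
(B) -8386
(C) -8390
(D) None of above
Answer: C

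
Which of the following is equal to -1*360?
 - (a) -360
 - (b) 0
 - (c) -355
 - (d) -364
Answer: a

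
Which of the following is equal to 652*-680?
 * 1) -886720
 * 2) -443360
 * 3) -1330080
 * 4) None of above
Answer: 2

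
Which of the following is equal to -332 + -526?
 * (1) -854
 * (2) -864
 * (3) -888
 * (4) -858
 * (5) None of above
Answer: 4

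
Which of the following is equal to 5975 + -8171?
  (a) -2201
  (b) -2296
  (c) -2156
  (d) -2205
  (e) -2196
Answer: e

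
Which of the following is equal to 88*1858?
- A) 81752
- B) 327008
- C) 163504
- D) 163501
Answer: C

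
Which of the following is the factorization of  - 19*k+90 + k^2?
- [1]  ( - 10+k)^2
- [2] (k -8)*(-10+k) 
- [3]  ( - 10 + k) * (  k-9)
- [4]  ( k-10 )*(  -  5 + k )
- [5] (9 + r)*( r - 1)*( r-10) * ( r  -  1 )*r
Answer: 3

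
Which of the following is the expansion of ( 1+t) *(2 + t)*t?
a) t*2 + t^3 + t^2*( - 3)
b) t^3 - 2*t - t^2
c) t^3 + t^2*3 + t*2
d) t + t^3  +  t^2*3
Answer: c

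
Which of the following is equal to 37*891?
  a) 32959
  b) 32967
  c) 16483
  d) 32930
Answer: b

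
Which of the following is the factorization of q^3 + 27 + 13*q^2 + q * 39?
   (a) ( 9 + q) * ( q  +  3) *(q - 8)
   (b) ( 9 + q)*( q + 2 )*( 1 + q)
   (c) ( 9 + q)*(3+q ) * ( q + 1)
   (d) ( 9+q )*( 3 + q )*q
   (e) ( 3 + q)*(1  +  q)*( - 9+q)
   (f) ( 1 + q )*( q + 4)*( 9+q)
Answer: c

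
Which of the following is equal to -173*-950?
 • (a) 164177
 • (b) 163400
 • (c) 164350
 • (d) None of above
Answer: c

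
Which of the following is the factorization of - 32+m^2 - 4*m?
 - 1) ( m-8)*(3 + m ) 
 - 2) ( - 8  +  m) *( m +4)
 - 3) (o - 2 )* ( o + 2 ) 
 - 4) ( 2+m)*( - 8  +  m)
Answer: 2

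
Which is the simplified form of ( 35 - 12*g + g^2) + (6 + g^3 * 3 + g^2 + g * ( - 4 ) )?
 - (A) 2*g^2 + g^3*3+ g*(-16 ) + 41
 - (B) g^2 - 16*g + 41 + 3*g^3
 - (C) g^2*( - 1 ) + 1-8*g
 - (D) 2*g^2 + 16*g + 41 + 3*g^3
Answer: A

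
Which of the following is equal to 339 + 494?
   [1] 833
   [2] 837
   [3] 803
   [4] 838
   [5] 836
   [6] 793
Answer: 1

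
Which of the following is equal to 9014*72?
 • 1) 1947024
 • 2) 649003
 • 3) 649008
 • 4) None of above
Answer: 3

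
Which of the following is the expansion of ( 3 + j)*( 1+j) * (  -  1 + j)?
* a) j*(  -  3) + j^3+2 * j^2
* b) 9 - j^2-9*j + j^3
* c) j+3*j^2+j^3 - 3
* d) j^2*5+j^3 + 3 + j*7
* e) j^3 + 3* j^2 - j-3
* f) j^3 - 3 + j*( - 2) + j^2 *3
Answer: e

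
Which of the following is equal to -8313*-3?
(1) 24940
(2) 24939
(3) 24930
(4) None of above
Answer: 2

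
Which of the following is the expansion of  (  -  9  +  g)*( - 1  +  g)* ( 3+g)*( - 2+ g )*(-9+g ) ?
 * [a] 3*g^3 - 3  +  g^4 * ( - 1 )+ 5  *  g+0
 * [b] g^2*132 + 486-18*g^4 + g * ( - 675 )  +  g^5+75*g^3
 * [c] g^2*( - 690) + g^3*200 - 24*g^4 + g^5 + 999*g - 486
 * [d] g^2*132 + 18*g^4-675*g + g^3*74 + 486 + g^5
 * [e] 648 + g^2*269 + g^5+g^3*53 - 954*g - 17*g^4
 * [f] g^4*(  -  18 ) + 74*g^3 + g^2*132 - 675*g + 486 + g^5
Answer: f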